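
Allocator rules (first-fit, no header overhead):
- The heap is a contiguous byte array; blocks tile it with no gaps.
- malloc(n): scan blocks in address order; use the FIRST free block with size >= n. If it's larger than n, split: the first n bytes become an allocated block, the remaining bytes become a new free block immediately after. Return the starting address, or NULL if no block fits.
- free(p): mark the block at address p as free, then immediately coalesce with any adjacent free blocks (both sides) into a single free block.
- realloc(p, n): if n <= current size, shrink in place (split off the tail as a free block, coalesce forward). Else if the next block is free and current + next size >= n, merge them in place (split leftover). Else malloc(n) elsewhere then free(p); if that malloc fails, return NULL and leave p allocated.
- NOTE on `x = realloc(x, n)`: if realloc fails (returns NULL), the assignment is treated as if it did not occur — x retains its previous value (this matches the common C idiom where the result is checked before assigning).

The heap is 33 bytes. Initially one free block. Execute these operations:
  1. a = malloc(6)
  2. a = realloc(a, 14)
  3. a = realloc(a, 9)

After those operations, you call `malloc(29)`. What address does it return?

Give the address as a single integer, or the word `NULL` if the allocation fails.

Op 1: a = malloc(6) -> a = 0; heap: [0-5 ALLOC][6-32 FREE]
Op 2: a = realloc(a, 14) -> a = 0; heap: [0-13 ALLOC][14-32 FREE]
Op 3: a = realloc(a, 9) -> a = 0; heap: [0-8 ALLOC][9-32 FREE]
malloc(29): first-fit scan over [0-8 ALLOC][9-32 FREE] -> NULL

Answer: NULL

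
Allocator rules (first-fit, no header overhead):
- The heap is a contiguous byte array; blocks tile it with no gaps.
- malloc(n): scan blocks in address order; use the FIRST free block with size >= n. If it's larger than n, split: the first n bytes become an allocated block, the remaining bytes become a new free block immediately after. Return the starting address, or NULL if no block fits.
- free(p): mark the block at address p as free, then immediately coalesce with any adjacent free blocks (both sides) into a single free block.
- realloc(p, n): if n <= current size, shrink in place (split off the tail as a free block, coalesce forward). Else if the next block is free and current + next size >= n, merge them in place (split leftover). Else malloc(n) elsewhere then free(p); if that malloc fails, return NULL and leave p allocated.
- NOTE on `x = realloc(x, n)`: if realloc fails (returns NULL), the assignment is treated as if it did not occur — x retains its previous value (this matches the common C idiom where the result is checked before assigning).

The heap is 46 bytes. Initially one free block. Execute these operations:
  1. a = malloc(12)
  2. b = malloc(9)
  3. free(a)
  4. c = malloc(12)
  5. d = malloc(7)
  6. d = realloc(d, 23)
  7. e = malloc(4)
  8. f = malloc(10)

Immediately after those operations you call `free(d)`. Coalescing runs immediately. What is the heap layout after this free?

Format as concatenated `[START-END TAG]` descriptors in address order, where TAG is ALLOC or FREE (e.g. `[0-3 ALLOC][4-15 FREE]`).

Answer: [0-11 ALLOC][12-20 ALLOC][21-45 FREE]

Derivation:
Op 1: a = malloc(12) -> a = 0; heap: [0-11 ALLOC][12-45 FREE]
Op 2: b = malloc(9) -> b = 12; heap: [0-11 ALLOC][12-20 ALLOC][21-45 FREE]
Op 3: free(a) -> (freed a); heap: [0-11 FREE][12-20 ALLOC][21-45 FREE]
Op 4: c = malloc(12) -> c = 0; heap: [0-11 ALLOC][12-20 ALLOC][21-45 FREE]
Op 5: d = malloc(7) -> d = 21; heap: [0-11 ALLOC][12-20 ALLOC][21-27 ALLOC][28-45 FREE]
Op 6: d = realloc(d, 23) -> d = 21; heap: [0-11 ALLOC][12-20 ALLOC][21-43 ALLOC][44-45 FREE]
Op 7: e = malloc(4) -> e = NULL; heap: [0-11 ALLOC][12-20 ALLOC][21-43 ALLOC][44-45 FREE]
Op 8: f = malloc(10) -> f = NULL; heap: [0-11 ALLOC][12-20 ALLOC][21-43 ALLOC][44-45 FREE]
free(d): d = 21 -> block [21-43 ALLOC]; mark free, coalesce with adjacent free neighbors -> [0-11 ALLOC][12-20 ALLOC][21-45 FREE]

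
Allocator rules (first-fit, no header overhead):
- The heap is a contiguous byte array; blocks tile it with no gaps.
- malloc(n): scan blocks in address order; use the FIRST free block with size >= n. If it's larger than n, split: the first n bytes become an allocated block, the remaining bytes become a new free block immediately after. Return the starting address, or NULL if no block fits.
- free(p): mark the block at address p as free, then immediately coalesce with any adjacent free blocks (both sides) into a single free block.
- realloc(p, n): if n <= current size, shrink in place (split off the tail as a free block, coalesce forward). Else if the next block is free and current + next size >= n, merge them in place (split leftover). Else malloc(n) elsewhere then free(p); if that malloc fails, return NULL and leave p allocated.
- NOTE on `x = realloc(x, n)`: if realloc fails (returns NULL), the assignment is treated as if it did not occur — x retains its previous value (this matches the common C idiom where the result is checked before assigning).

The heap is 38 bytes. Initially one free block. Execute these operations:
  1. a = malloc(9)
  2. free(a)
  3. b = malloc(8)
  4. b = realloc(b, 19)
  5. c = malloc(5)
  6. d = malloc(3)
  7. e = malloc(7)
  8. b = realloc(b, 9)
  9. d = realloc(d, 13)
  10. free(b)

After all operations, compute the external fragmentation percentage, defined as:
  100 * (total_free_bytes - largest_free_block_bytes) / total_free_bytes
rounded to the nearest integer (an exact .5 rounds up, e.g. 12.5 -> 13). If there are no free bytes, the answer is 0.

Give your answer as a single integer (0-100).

Answer: 17

Derivation:
Op 1: a = malloc(9) -> a = 0; heap: [0-8 ALLOC][9-37 FREE]
Op 2: free(a) -> (freed a); heap: [0-37 FREE]
Op 3: b = malloc(8) -> b = 0; heap: [0-7 ALLOC][8-37 FREE]
Op 4: b = realloc(b, 19) -> b = 0; heap: [0-18 ALLOC][19-37 FREE]
Op 5: c = malloc(5) -> c = 19; heap: [0-18 ALLOC][19-23 ALLOC][24-37 FREE]
Op 6: d = malloc(3) -> d = 24; heap: [0-18 ALLOC][19-23 ALLOC][24-26 ALLOC][27-37 FREE]
Op 7: e = malloc(7) -> e = 27; heap: [0-18 ALLOC][19-23 ALLOC][24-26 ALLOC][27-33 ALLOC][34-37 FREE]
Op 8: b = realloc(b, 9) -> b = 0; heap: [0-8 ALLOC][9-18 FREE][19-23 ALLOC][24-26 ALLOC][27-33 ALLOC][34-37 FREE]
Op 9: d = realloc(d, 13) -> NULL (d unchanged); heap: [0-8 ALLOC][9-18 FREE][19-23 ALLOC][24-26 ALLOC][27-33 ALLOC][34-37 FREE]
Op 10: free(b) -> (freed b); heap: [0-18 FREE][19-23 ALLOC][24-26 ALLOC][27-33 ALLOC][34-37 FREE]
Free blocks: [19 4] total_free=23 largest=19 -> 100*(23-19)/23 = 400/23 ≈ 17.391 -> rounds to 17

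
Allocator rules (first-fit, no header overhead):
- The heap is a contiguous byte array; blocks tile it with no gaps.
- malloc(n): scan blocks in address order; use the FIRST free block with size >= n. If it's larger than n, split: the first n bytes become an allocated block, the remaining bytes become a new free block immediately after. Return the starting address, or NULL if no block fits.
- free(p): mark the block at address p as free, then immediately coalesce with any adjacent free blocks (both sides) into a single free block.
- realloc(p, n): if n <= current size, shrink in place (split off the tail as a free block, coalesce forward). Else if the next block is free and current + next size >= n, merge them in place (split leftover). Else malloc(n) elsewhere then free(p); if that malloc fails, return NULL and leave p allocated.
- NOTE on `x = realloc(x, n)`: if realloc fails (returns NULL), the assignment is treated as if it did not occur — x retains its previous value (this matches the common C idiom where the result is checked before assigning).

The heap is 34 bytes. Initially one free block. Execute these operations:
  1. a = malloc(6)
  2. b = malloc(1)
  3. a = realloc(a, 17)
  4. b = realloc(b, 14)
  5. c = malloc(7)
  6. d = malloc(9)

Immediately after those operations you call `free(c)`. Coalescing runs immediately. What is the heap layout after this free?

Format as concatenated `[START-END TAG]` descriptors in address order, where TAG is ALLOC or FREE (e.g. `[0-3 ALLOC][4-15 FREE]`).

Op 1: a = malloc(6) -> a = 0; heap: [0-5 ALLOC][6-33 FREE]
Op 2: b = malloc(1) -> b = 6; heap: [0-5 ALLOC][6-6 ALLOC][7-33 FREE]
Op 3: a = realloc(a, 17) -> a = 7; heap: [0-5 FREE][6-6 ALLOC][7-23 ALLOC][24-33 FREE]
Op 4: b = realloc(b, 14) -> NULL (b unchanged); heap: [0-5 FREE][6-6 ALLOC][7-23 ALLOC][24-33 FREE]
Op 5: c = malloc(7) -> c = 24; heap: [0-5 FREE][6-6 ALLOC][7-23 ALLOC][24-30 ALLOC][31-33 FREE]
Op 6: d = malloc(9) -> d = NULL; heap: [0-5 FREE][6-6 ALLOC][7-23 ALLOC][24-30 ALLOC][31-33 FREE]
free(c): c = 24 -> block [24-30 ALLOC]; mark free, coalesce with adjacent free neighbors -> [0-5 FREE][6-6 ALLOC][7-23 ALLOC][24-33 FREE]

Answer: [0-5 FREE][6-6 ALLOC][7-23 ALLOC][24-33 FREE]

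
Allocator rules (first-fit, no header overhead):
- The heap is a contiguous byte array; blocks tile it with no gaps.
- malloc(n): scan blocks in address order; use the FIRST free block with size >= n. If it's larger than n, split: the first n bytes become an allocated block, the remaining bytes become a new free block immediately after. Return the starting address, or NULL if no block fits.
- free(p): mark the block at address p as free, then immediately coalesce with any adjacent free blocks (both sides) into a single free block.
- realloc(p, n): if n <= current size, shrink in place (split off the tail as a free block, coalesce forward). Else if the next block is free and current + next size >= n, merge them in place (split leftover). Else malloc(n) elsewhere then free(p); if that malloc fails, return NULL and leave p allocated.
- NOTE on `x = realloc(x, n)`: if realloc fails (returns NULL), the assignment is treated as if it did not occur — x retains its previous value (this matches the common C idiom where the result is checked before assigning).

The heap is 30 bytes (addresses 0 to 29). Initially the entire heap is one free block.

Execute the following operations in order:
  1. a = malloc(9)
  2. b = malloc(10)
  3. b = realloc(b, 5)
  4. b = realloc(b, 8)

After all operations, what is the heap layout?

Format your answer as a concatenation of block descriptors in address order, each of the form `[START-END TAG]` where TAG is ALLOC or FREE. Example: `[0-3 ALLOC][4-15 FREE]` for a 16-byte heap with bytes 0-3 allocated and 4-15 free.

Op 1: a = malloc(9) -> a = 0; heap: [0-8 ALLOC][9-29 FREE]
Op 2: b = malloc(10) -> b = 9; heap: [0-8 ALLOC][9-18 ALLOC][19-29 FREE]
Op 3: b = realloc(b, 5) -> b = 9; heap: [0-8 ALLOC][9-13 ALLOC][14-29 FREE]
Op 4: b = realloc(b, 8) -> b = 9; heap: [0-8 ALLOC][9-16 ALLOC][17-29 FREE]

Answer: [0-8 ALLOC][9-16 ALLOC][17-29 FREE]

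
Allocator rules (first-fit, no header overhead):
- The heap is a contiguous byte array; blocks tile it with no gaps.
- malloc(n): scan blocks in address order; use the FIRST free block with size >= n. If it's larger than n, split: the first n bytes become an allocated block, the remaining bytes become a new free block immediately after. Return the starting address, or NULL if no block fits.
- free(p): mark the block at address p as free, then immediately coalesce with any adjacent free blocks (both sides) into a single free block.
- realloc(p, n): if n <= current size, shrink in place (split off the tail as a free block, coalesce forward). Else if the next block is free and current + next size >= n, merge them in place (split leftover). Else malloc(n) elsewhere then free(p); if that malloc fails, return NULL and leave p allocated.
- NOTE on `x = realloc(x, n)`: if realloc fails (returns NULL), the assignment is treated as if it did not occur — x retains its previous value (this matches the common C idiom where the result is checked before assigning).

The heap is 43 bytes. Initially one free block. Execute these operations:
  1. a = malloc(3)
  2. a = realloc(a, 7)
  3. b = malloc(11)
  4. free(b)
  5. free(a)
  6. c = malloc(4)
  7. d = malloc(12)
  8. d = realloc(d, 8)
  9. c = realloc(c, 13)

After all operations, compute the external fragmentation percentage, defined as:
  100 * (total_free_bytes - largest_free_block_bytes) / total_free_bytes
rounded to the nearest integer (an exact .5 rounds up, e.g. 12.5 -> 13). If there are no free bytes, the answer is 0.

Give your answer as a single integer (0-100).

Answer: 18

Derivation:
Op 1: a = malloc(3) -> a = 0; heap: [0-2 ALLOC][3-42 FREE]
Op 2: a = realloc(a, 7) -> a = 0; heap: [0-6 ALLOC][7-42 FREE]
Op 3: b = malloc(11) -> b = 7; heap: [0-6 ALLOC][7-17 ALLOC][18-42 FREE]
Op 4: free(b) -> (freed b); heap: [0-6 ALLOC][7-42 FREE]
Op 5: free(a) -> (freed a); heap: [0-42 FREE]
Op 6: c = malloc(4) -> c = 0; heap: [0-3 ALLOC][4-42 FREE]
Op 7: d = malloc(12) -> d = 4; heap: [0-3 ALLOC][4-15 ALLOC][16-42 FREE]
Op 8: d = realloc(d, 8) -> d = 4; heap: [0-3 ALLOC][4-11 ALLOC][12-42 FREE]
Op 9: c = realloc(c, 13) -> c = 12; heap: [0-3 FREE][4-11 ALLOC][12-24 ALLOC][25-42 FREE]
Free blocks: [4 18] total_free=22 largest=18 -> 100*(22-18)/22 = 400/22 ≈ 18.182 -> rounds to 18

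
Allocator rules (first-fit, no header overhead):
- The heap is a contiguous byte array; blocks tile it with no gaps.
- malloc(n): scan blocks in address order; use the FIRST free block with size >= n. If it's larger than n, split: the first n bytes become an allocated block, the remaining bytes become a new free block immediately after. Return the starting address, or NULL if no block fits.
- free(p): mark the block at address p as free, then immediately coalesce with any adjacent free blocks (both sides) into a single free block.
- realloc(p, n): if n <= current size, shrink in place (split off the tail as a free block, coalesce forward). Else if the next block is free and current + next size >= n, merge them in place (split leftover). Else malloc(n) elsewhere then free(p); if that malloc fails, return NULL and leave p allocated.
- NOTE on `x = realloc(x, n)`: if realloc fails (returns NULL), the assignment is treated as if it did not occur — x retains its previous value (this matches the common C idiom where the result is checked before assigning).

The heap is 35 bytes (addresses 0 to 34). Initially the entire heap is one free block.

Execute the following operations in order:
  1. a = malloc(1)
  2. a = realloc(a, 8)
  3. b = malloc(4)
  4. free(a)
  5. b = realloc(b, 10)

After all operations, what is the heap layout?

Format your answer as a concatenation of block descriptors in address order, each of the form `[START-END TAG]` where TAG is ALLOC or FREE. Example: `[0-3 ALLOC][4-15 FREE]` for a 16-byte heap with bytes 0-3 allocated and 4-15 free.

Op 1: a = malloc(1) -> a = 0; heap: [0-0 ALLOC][1-34 FREE]
Op 2: a = realloc(a, 8) -> a = 0; heap: [0-7 ALLOC][8-34 FREE]
Op 3: b = malloc(4) -> b = 8; heap: [0-7 ALLOC][8-11 ALLOC][12-34 FREE]
Op 4: free(a) -> (freed a); heap: [0-7 FREE][8-11 ALLOC][12-34 FREE]
Op 5: b = realloc(b, 10) -> b = 8; heap: [0-7 FREE][8-17 ALLOC][18-34 FREE]

Answer: [0-7 FREE][8-17 ALLOC][18-34 FREE]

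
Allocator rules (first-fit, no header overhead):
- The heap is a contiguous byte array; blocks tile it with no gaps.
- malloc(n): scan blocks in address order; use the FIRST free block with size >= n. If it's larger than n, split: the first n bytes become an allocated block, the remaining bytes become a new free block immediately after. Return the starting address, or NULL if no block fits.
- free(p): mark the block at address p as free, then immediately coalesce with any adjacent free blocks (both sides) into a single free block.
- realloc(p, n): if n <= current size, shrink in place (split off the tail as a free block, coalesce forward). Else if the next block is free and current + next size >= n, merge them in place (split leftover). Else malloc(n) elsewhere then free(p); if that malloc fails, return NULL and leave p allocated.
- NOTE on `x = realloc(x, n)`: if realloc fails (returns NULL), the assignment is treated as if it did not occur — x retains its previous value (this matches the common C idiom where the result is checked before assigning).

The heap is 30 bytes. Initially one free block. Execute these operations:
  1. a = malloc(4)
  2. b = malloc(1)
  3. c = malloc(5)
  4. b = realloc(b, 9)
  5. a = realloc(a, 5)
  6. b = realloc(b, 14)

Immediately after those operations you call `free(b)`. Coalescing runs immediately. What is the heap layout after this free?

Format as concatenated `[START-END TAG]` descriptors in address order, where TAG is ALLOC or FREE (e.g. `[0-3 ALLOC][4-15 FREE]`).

Answer: [0-4 ALLOC][5-9 ALLOC][10-29 FREE]

Derivation:
Op 1: a = malloc(4) -> a = 0; heap: [0-3 ALLOC][4-29 FREE]
Op 2: b = malloc(1) -> b = 4; heap: [0-3 ALLOC][4-4 ALLOC][5-29 FREE]
Op 3: c = malloc(5) -> c = 5; heap: [0-3 ALLOC][4-4 ALLOC][5-9 ALLOC][10-29 FREE]
Op 4: b = realloc(b, 9) -> b = 10; heap: [0-3 ALLOC][4-4 FREE][5-9 ALLOC][10-18 ALLOC][19-29 FREE]
Op 5: a = realloc(a, 5) -> a = 0; heap: [0-4 ALLOC][5-9 ALLOC][10-18 ALLOC][19-29 FREE]
Op 6: b = realloc(b, 14) -> b = 10; heap: [0-4 ALLOC][5-9 ALLOC][10-23 ALLOC][24-29 FREE]
free(b): b = 10 -> block [10-23 ALLOC]; mark free, coalesce with adjacent free neighbors -> [0-4 ALLOC][5-9 ALLOC][10-29 FREE]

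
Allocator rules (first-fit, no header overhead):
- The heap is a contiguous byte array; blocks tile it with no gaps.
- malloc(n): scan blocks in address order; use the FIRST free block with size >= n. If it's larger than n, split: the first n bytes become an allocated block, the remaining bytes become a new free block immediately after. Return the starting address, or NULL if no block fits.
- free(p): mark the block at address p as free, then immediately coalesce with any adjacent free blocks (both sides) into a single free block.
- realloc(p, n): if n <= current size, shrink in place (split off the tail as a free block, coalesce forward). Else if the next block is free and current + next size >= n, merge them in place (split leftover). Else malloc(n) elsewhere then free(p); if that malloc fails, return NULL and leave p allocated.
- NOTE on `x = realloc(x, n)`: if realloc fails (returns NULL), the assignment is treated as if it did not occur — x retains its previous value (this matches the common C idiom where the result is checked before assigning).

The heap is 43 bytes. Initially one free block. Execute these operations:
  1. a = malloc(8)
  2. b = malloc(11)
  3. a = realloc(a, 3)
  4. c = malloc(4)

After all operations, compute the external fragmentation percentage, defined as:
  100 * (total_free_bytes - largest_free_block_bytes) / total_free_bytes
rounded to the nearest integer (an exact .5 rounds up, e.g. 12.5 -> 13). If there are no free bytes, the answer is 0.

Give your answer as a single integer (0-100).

Answer: 4

Derivation:
Op 1: a = malloc(8) -> a = 0; heap: [0-7 ALLOC][8-42 FREE]
Op 2: b = malloc(11) -> b = 8; heap: [0-7 ALLOC][8-18 ALLOC][19-42 FREE]
Op 3: a = realloc(a, 3) -> a = 0; heap: [0-2 ALLOC][3-7 FREE][8-18 ALLOC][19-42 FREE]
Op 4: c = malloc(4) -> c = 3; heap: [0-2 ALLOC][3-6 ALLOC][7-7 FREE][8-18 ALLOC][19-42 FREE]
Free blocks: [1 24] total_free=25 largest=24 -> 100*(25-24)/25 = 100/25 = 4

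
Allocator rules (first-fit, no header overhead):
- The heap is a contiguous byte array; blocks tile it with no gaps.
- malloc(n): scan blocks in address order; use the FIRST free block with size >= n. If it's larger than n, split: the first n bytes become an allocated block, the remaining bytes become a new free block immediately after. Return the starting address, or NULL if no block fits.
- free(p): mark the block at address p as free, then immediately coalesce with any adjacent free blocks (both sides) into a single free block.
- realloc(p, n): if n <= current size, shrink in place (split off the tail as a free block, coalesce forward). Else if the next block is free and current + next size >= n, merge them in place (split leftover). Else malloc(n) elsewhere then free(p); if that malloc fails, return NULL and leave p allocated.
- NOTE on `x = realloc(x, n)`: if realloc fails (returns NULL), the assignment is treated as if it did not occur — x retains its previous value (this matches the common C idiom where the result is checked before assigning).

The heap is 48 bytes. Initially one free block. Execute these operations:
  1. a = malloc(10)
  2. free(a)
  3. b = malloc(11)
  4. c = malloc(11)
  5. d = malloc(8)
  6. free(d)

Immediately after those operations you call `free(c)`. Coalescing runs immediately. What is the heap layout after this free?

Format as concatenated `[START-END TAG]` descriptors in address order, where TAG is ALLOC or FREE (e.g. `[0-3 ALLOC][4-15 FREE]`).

Answer: [0-10 ALLOC][11-47 FREE]

Derivation:
Op 1: a = malloc(10) -> a = 0; heap: [0-9 ALLOC][10-47 FREE]
Op 2: free(a) -> (freed a); heap: [0-47 FREE]
Op 3: b = malloc(11) -> b = 0; heap: [0-10 ALLOC][11-47 FREE]
Op 4: c = malloc(11) -> c = 11; heap: [0-10 ALLOC][11-21 ALLOC][22-47 FREE]
Op 5: d = malloc(8) -> d = 22; heap: [0-10 ALLOC][11-21 ALLOC][22-29 ALLOC][30-47 FREE]
Op 6: free(d) -> (freed d); heap: [0-10 ALLOC][11-21 ALLOC][22-47 FREE]
free(c): c = 11 -> block [11-21 ALLOC]; mark free, coalesce with adjacent free neighbors -> [0-10 ALLOC][11-47 FREE]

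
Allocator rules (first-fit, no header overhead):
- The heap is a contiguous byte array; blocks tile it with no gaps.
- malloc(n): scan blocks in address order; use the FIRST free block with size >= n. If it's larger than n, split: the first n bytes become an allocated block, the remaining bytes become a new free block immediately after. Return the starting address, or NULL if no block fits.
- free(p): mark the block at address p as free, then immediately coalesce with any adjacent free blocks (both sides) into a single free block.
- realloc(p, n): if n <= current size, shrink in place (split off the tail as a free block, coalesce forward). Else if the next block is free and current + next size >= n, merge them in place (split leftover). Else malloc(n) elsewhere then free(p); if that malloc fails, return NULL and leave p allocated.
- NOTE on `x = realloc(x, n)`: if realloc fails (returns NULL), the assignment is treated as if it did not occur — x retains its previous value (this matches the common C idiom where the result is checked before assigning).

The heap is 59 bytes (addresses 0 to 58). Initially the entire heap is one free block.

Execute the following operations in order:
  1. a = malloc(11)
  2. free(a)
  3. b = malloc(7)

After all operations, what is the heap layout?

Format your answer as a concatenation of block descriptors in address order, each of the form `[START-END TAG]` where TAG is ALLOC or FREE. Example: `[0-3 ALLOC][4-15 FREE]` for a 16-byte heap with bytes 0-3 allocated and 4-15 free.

Op 1: a = malloc(11) -> a = 0; heap: [0-10 ALLOC][11-58 FREE]
Op 2: free(a) -> (freed a); heap: [0-58 FREE]
Op 3: b = malloc(7) -> b = 0; heap: [0-6 ALLOC][7-58 FREE]

Answer: [0-6 ALLOC][7-58 FREE]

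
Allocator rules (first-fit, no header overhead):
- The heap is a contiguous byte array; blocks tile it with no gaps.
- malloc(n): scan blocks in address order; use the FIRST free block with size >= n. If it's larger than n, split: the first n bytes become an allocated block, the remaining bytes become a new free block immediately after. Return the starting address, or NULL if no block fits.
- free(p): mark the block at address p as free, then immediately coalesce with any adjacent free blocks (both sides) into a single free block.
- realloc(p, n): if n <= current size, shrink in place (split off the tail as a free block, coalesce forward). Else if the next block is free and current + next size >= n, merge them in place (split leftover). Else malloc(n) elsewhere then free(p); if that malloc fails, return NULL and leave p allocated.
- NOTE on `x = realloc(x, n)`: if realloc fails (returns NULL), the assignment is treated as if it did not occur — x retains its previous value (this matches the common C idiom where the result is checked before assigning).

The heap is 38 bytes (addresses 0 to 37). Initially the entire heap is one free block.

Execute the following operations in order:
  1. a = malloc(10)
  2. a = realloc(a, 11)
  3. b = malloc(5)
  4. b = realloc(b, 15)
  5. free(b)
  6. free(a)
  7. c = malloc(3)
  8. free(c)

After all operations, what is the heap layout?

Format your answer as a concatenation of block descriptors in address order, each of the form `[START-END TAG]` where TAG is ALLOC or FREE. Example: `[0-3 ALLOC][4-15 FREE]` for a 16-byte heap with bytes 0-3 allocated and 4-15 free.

Answer: [0-37 FREE]

Derivation:
Op 1: a = malloc(10) -> a = 0; heap: [0-9 ALLOC][10-37 FREE]
Op 2: a = realloc(a, 11) -> a = 0; heap: [0-10 ALLOC][11-37 FREE]
Op 3: b = malloc(5) -> b = 11; heap: [0-10 ALLOC][11-15 ALLOC][16-37 FREE]
Op 4: b = realloc(b, 15) -> b = 11; heap: [0-10 ALLOC][11-25 ALLOC][26-37 FREE]
Op 5: free(b) -> (freed b); heap: [0-10 ALLOC][11-37 FREE]
Op 6: free(a) -> (freed a); heap: [0-37 FREE]
Op 7: c = malloc(3) -> c = 0; heap: [0-2 ALLOC][3-37 FREE]
Op 8: free(c) -> (freed c); heap: [0-37 FREE]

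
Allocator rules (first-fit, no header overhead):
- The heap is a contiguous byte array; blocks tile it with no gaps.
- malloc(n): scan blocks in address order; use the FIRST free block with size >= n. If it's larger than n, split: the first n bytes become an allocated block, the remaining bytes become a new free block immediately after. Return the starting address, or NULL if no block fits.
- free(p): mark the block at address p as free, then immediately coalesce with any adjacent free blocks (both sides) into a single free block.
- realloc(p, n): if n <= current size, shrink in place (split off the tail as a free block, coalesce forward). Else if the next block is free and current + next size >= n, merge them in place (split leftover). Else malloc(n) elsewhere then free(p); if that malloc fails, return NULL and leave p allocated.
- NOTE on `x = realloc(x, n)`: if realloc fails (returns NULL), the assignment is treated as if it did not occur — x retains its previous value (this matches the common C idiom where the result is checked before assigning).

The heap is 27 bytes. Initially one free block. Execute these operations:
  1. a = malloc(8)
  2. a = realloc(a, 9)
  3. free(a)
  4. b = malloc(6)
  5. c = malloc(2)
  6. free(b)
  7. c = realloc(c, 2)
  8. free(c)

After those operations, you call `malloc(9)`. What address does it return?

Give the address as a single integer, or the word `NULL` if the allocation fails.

Answer: 0

Derivation:
Op 1: a = malloc(8) -> a = 0; heap: [0-7 ALLOC][8-26 FREE]
Op 2: a = realloc(a, 9) -> a = 0; heap: [0-8 ALLOC][9-26 FREE]
Op 3: free(a) -> (freed a); heap: [0-26 FREE]
Op 4: b = malloc(6) -> b = 0; heap: [0-5 ALLOC][6-26 FREE]
Op 5: c = malloc(2) -> c = 6; heap: [0-5 ALLOC][6-7 ALLOC][8-26 FREE]
Op 6: free(b) -> (freed b); heap: [0-5 FREE][6-7 ALLOC][8-26 FREE]
Op 7: c = realloc(c, 2) -> c = 6; heap: [0-5 FREE][6-7 ALLOC][8-26 FREE]
Op 8: free(c) -> (freed c); heap: [0-26 FREE]
malloc(9): first-fit scan over [0-26 FREE] -> 0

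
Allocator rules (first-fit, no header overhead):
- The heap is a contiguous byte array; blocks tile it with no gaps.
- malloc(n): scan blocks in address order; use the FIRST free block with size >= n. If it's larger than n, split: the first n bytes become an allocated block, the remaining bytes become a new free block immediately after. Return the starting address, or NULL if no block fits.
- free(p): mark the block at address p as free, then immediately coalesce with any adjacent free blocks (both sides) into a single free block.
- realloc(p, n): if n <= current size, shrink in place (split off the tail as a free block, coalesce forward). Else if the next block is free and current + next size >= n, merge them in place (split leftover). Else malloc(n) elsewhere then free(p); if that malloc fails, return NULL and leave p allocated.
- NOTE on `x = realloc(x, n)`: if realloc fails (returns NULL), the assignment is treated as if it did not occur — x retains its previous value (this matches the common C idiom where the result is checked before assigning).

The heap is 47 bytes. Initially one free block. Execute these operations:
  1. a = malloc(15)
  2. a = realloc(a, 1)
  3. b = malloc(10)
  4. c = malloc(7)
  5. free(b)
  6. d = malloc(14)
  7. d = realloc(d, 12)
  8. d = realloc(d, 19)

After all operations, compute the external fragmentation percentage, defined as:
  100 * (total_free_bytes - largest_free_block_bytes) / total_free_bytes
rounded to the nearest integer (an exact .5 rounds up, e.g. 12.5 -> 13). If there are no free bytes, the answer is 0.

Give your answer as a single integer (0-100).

Op 1: a = malloc(15) -> a = 0; heap: [0-14 ALLOC][15-46 FREE]
Op 2: a = realloc(a, 1) -> a = 0; heap: [0-0 ALLOC][1-46 FREE]
Op 3: b = malloc(10) -> b = 1; heap: [0-0 ALLOC][1-10 ALLOC][11-46 FREE]
Op 4: c = malloc(7) -> c = 11; heap: [0-0 ALLOC][1-10 ALLOC][11-17 ALLOC][18-46 FREE]
Op 5: free(b) -> (freed b); heap: [0-0 ALLOC][1-10 FREE][11-17 ALLOC][18-46 FREE]
Op 6: d = malloc(14) -> d = 18; heap: [0-0 ALLOC][1-10 FREE][11-17 ALLOC][18-31 ALLOC][32-46 FREE]
Op 7: d = realloc(d, 12) -> d = 18; heap: [0-0 ALLOC][1-10 FREE][11-17 ALLOC][18-29 ALLOC][30-46 FREE]
Op 8: d = realloc(d, 19) -> d = 18; heap: [0-0 ALLOC][1-10 FREE][11-17 ALLOC][18-36 ALLOC][37-46 FREE]
Free blocks: [10 10] total_free=20 largest=10 -> 100*(20-10)/20 = 1000/20 = 50

Answer: 50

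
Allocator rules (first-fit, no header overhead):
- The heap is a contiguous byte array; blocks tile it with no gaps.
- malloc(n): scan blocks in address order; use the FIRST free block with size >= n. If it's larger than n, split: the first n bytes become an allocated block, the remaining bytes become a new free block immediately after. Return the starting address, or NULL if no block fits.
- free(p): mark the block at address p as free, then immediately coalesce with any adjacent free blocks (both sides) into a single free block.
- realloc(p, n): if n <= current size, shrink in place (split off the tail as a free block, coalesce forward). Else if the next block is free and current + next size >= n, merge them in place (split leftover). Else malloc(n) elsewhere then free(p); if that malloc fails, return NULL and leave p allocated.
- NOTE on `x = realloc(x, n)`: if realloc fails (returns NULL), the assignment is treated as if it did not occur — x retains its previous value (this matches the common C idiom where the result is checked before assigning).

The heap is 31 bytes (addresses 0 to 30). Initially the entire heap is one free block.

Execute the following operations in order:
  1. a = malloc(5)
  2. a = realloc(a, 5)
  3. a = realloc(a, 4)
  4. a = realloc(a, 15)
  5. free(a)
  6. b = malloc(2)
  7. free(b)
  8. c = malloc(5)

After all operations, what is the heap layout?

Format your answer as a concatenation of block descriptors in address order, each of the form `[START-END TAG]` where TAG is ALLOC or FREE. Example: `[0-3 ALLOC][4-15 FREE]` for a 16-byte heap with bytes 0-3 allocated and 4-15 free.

Op 1: a = malloc(5) -> a = 0; heap: [0-4 ALLOC][5-30 FREE]
Op 2: a = realloc(a, 5) -> a = 0; heap: [0-4 ALLOC][5-30 FREE]
Op 3: a = realloc(a, 4) -> a = 0; heap: [0-3 ALLOC][4-30 FREE]
Op 4: a = realloc(a, 15) -> a = 0; heap: [0-14 ALLOC][15-30 FREE]
Op 5: free(a) -> (freed a); heap: [0-30 FREE]
Op 6: b = malloc(2) -> b = 0; heap: [0-1 ALLOC][2-30 FREE]
Op 7: free(b) -> (freed b); heap: [0-30 FREE]
Op 8: c = malloc(5) -> c = 0; heap: [0-4 ALLOC][5-30 FREE]

Answer: [0-4 ALLOC][5-30 FREE]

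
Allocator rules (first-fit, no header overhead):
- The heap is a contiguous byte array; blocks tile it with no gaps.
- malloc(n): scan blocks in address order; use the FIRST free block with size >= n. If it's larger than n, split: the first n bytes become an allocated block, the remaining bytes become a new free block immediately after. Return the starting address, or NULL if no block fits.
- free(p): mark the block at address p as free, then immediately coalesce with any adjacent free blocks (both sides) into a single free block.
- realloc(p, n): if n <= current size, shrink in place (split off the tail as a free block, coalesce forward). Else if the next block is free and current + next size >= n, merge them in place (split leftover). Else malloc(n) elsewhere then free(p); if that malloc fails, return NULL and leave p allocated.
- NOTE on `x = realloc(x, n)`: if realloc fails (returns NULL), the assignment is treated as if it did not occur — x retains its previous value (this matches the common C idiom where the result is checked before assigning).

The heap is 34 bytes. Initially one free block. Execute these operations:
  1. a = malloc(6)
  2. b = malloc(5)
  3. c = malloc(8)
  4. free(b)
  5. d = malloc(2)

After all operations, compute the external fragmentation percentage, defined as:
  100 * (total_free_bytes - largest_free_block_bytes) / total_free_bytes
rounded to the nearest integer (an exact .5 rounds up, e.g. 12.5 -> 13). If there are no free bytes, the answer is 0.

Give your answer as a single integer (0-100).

Answer: 17

Derivation:
Op 1: a = malloc(6) -> a = 0; heap: [0-5 ALLOC][6-33 FREE]
Op 2: b = malloc(5) -> b = 6; heap: [0-5 ALLOC][6-10 ALLOC][11-33 FREE]
Op 3: c = malloc(8) -> c = 11; heap: [0-5 ALLOC][6-10 ALLOC][11-18 ALLOC][19-33 FREE]
Op 4: free(b) -> (freed b); heap: [0-5 ALLOC][6-10 FREE][11-18 ALLOC][19-33 FREE]
Op 5: d = malloc(2) -> d = 6; heap: [0-5 ALLOC][6-7 ALLOC][8-10 FREE][11-18 ALLOC][19-33 FREE]
Free blocks: [3 15] total_free=18 largest=15 -> 100*(18-15)/18 = 300/18 ≈ 16.667 -> rounds to 17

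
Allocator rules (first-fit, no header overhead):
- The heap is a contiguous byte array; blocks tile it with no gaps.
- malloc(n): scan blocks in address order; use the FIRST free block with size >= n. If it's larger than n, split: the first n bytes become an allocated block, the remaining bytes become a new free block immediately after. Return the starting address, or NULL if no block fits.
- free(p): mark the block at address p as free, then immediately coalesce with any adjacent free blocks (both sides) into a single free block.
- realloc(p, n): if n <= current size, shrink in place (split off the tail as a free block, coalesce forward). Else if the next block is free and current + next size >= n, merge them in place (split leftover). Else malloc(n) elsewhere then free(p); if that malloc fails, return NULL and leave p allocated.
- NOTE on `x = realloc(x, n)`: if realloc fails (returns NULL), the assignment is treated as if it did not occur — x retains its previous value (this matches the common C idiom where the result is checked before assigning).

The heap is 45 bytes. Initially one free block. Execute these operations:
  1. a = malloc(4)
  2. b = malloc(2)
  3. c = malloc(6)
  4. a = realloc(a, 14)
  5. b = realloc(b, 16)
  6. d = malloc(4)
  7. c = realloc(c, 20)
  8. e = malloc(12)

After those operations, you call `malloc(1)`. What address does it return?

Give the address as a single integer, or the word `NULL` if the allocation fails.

Answer: 4

Derivation:
Op 1: a = malloc(4) -> a = 0; heap: [0-3 ALLOC][4-44 FREE]
Op 2: b = malloc(2) -> b = 4; heap: [0-3 ALLOC][4-5 ALLOC][6-44 FREE]
Op 3: c = malloc(6) -> c = 6; heap: [0-3 ALLOC][4-5 ALLOC][6-11 ALLOC][12-44 FREE]
Op 4: a = realloc(a, 14) -> a = 12; heap: [0-3 FREE][4-5 ALLOC][6-11 ALLOC][12-25 ALLOC][26-44 FREE]
Op 5: b = realloc(b, 16) -> b = 26; heap: [0-5 FREE][6-11 ALLOC][12-25 ALLOC][26-41 ALLOC][42-44 FREE]
Op 6: d = malloc(4) -> d = 0; heap: [0-3 ALLOC][4-5 FREE][6-11 ALLOC][12-25 ALLOC][26-41 ALLOC][42-44 FREE]
Op 7: c = realloc(c, 20) -> NULL (c unchanged); heap: [0-3 ALLOC][4-5 FREE][6-11 ALLOC][12-25 ALLOC][26-41 ALLOC][42-44 FREE]
Op 8: e = malloc(12) -> e = NULL; heap: [0-3 ALLOC][4-5 FREE][6-11 ALLOC][12-25 ALLOC][26-41 ALLOC][42-44 FREE]
malloc(1): first-fit scan over [0-3 ALLOC][4-5 FREE][6-11 ALLOC][12-25 ALLOC][26-41 ALLOC][42-44 FREE] -> 4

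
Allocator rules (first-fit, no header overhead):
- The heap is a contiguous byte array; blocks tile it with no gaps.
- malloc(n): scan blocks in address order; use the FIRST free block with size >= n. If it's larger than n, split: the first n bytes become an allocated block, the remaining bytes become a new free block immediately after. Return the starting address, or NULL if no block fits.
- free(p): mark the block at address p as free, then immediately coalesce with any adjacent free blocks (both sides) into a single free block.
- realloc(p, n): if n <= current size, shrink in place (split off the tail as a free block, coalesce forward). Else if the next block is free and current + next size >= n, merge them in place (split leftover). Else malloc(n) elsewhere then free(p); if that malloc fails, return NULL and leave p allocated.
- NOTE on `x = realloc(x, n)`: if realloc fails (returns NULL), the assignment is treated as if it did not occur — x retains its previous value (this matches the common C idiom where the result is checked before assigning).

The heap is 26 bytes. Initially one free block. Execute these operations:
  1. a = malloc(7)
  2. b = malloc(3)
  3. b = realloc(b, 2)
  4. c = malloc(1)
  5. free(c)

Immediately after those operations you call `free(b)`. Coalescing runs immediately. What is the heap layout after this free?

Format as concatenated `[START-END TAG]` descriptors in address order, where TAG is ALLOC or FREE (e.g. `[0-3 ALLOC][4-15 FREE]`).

Op 1: a = malloc(7) -> a = 0; heap: [0-6 ALLOC][7-25 FREE]
Op 2: b = malloc(3) -> b = 7; heap: [0-6 ALLOC][7-9 ALLOC][10-25 FREE]
Op 3: b = realloc(b, 2) -> b = 7; heap: [0-6 ALLOC][7-8 ALLOC][9-25 FREE]
Op 4: c = malloc(1) -> c = 9; heap: [0-6 ALLOC][7-8 ALLOC][9-9 ALLOC][10-25 FREE]
Op 5: free(c) -> (freed c); heap: [0-6 ALLOC][7-8 ALLOC][9-25 FREE]
free(b): b = 7 -> block [7-8 ALLOC]; mark free, coalesce with adjacent free neighbors -> [0-6 ALLOC][7-25 FREE]

Answer: [0-6 ALLOC][7-25 FREE]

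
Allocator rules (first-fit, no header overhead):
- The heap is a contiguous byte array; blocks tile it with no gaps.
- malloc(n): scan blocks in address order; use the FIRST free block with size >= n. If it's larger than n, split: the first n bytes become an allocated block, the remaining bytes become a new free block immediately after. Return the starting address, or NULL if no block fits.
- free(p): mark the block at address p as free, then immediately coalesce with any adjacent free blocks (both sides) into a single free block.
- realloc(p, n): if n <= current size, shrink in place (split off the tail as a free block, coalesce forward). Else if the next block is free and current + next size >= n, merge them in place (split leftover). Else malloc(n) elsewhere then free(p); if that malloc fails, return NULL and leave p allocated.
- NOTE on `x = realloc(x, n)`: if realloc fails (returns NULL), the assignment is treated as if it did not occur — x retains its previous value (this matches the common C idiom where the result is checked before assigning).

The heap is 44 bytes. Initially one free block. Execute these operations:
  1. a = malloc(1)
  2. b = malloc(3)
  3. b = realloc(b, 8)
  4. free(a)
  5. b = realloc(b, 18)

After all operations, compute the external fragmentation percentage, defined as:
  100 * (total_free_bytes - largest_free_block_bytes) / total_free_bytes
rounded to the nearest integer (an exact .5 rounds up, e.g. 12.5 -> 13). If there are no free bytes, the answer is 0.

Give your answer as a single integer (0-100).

Op 1: a = malloc(1) -> a = 0; heap: [0-0 ALLOC][1-43 FREE]
Op 2: b = malloc(3) -> b = 1; heap: [0-0 ALLOC][1-3 ALLOC][4-43 FREE]
Op 3: b = realloc(b, 8) -> b = 1; heap: [0-0 ALLOC][1-8 ALLOC][9-43 FREE]
Op 4: free(a) -> (freed a); heap: [0-0 FREE][1-8 ALLOC][9-43 FREE]
Op 5: b = realloc(b, 18) -> b = 1; heap: [0-0 FREE][1-18 ALLOC][19-43 FREE]
Free blocks: [1 25] total_free=26 largest=25 -> 100*(26-25)/26 = 100/26 ≈ 3.846 -> rounds to 4

Answer: 4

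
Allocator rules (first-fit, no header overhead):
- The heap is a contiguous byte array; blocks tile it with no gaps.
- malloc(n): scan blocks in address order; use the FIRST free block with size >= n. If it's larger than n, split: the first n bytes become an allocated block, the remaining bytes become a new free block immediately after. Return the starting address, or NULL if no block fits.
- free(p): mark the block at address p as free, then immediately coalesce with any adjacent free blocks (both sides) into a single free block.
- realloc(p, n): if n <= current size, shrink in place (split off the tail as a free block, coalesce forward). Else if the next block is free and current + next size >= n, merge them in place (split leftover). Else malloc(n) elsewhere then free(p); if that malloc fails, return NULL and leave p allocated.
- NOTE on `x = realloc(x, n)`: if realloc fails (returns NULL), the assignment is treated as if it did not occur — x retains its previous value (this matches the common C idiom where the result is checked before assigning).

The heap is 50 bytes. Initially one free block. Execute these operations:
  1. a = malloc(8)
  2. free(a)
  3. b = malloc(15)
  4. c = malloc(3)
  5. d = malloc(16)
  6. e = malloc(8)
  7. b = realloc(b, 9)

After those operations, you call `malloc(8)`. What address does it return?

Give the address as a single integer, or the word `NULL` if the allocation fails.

Op 1: a = malloc(8) -> a = 0; heap: [0-7 ALLOC][8-49 FREE]
Op 2: free(a) -> (freed a); heap: [0-49 FREE]
Op 3: b = malloc(15) -> b = 0; heap: [0-14 ALLOC][15-49 FREE]
Op 4: c = malloc(3) -> c = 15; heap: [0-14 ALLOC][15-17 ALLOC][18-49 FREE]
Op 5: d = malloc(16) -> d = 18; heap: [0-14 ALLOC][15-17 ALLOC][18-33 ALLOC][34-49 FREE]
Op 6: e = malloc(8) -> e = 34; heap: [0-14 ALLOC][15-17 ALLOC][18-33 ALLOC][34-41 ALLOC][42-49 FREE]
Op 7: b = realloc(b, 9) -> b = 0; heap: [0-8 ALLOC][9-14 FREE][15-17 ALLOC][18-33 ALLOC][34-41 ALLOC][42-49 FREE]
malloc(8): first-fit scan over [0-8 ALLOC][9-14 FREE][15-17 ALLOC][18-33 ALLOC][34-41 ALLOC][42-49 FREE] -> 42

Answer: 42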